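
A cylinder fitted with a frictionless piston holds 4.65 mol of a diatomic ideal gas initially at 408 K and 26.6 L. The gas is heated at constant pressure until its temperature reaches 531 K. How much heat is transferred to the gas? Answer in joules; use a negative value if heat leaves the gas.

16600 J

P₁ = nRT₁/V₁ = 4.65×8.314×408/26.6 = 593 kPa.
Isobaric: P stays 593 kPa; V/T = const ⇒ T₂ = 531 K, V₂ = 34.6 L.
W = PΔV = 593×(34.6−26.6) kPa·L = 4760 J.
ΔU = nCvΔT = 4.65×20.8×(531−408) = 11900 J.
Q = ΔU + W = nCpΔT = 16600 J.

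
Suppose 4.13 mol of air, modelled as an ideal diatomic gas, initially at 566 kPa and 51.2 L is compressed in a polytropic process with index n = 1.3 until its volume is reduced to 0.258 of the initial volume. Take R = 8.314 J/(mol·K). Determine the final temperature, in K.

1270 K

T₁ = P₁V₁/(nR) = 566×51.2/(4.13×8.314) = 844 K.
Polytropic n=1.3: T₂ = T₁(V₁/V₂)^(n−1) = 844×(3.88)^0.30 = 1270 K; P₂ = P₁(V₁/V₂)^n = 3290 kPa.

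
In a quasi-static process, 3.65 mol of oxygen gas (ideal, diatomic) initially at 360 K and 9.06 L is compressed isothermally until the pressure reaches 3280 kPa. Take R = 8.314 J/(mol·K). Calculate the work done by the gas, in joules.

-10900 J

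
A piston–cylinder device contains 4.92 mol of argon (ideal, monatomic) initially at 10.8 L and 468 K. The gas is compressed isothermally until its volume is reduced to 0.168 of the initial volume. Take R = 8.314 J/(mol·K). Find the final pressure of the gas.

P₁ = nRT₁/V₁ = 4.92×8.314×468/10.8 = 1770 kPa.
Isothermal: T stays 468 K; PV = const ⇒ V₂ = 1.81 L, P₂ = 10600 kPa.

10600 kPa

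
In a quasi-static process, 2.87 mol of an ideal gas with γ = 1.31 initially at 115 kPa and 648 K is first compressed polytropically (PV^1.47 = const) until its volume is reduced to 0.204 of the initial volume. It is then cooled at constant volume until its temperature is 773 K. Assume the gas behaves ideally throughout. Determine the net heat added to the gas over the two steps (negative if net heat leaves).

-26900 J

V₁ = nRT₁/P₁ = 2.87×8.314×648/115 = 134 L.
Step 1 — Polytropic n=1.47: T₂ = T₁(V₁/V₂)^(n−1) = 648×(4.90)^0.47 = 1370 K; P₂ = P₁(V₁/V₂)^n = 1190 kPa.
W = (P₁V₁−P₂V₂)/(n−1) = (115×134−1190×27.4)/0.47 = -36500 J.
ΔU = nCvΔT = 2.87×26.8×(1370−648) = 55400 J.
Q = ΔU + W = 18900 J.
State after step 1: P = 1190 kPa, V = 27.4 L, T = 1370 K.
Step 2 — Isochoric: V stays 27.4 L; P/T = const ⇒ T₂ = 773 K, P₂ = 672 kPa.
W = 0 (no volume change).
ΔU = nCvΔT = 2.87×26.8×(773−1370) = -45800 J.
Q = ΔU = -45800 J.
Net over both steps: W = -36500 J, Q = -26900 J, ΔU = 9620 J.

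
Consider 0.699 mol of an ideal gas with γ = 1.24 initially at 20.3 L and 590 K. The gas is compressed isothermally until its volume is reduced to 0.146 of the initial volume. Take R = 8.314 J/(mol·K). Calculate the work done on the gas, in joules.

P₁ = nRT₁/V₁ = 0.699×8.314×590/20.3 = 169 kPa.
Isothermal: T stays 590 K; PV = const ⇒ V₂ = 2.96 L, P₂ = 1160 kPa.
W = nRT ln(V₂/V₁) = 0.699×8.314×590×ln(0.146) = -6600 J.
Work done on the gas = −W_by = 6600 J.

6600 J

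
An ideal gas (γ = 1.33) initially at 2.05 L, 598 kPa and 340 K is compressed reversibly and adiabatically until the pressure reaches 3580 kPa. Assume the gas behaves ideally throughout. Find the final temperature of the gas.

530 K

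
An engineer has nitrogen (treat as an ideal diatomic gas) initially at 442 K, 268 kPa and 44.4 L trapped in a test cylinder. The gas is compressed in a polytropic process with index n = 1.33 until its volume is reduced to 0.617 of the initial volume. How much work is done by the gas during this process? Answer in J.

n = P₁V₁/(RT₁) = 268×44.4/(8.314×442) = 3.24 mol.
Polytropic n=1.33: T₂ = T₁(V₁/V₂)^(n−1) = 442×(1.62)^0.33 = 518 K; P₂ = P₁(V₁/V₂)^n = 509 kPa.
W = (P₁V₁−P₂V₂)/(n−1) = (268×44.4−509×27.4)/0.33 = -6230 J.

-6230 J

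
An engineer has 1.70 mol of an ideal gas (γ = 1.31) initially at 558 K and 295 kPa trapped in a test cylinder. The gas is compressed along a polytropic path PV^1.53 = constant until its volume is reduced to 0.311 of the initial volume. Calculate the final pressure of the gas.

1760 kPa

V₁ = nRT₁/P₁ = 1.70×8.314×558/295 = 26.7 L.
Polytropic n=1.53: T₂ = T₁(V₁/V₂)^(n−1) = 558×(3.22)^0.53 = 1040 K; P₂ = P₁(V₁/V₂)^n = 1760 kPa.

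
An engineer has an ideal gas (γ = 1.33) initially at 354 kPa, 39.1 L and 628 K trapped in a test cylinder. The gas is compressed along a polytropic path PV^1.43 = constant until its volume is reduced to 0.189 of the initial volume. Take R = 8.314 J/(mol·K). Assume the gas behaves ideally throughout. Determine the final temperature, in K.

Polytropic n=1.43: T₂ = T₁(V₁/V₂)^(n−1) = 628×(5.29)^0.43 = 1290 K; P₂ = P₁(V₁/V₂)^n = 3830 kPa.

1290 K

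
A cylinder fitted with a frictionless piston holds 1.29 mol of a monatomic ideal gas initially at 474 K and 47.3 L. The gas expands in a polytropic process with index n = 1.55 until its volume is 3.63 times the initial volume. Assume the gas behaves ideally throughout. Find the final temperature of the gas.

P₁ = nRT₁/V₁ = 1.29×8.314×474/47.3 = 107 kPa.
Polytropic n=1.55: T₂ = T₁(V₁/V₂)^(n−1) = 474×(0.275)^0.55 = 233 K; P₂ = P₁(V₁/V₂)^n = 14.6 kPa.

233 K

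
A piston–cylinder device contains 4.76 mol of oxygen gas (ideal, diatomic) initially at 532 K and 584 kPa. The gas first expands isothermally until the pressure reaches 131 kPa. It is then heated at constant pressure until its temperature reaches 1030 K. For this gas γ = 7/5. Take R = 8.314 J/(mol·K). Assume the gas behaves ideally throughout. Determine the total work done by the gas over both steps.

51200 J

V₁ = nRT₁/P₁ = 4.76×8.314×532/584 = 36.1 L.
Step 1 — Isothermal: T stays 532 K; PV = const ⇒ V₂ = 161 L, P₂ = 131 kPa.
ΔU = 0 (ideal gas, T constant).
W = nRT ln(V₂/V₁) = 4.76×8.314×532×ln(4.46) = 31500 J.
Q = ΔU + W = 31500 J.
State after step 1: P = 131 kPa, V = 161 L, T = 532 K.
Step 2 — Isobaric: P stays 131 kPa; V/T = const ⇒ T₂ = 1030 K, V₂ = 311 L.
W = PΔV = 131×(311−161) kPa·L = 19700 J.
ΔU = nCvΔT = 4.76×20.8×(1030−532) = 49300 J.
Q = ΔU + W = nCpΔT = 69000 J.
Net over both steps: W = 51200 J, Q = 100000 J, ΔU = 49300 J.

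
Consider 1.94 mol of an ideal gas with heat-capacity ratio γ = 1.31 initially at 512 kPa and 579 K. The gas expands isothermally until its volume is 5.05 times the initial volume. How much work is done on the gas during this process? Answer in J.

V₁ = nRT₁/P₁ = 1.94×8.314×579/512 = 18.2 L.
Isothermal: T stays 579 K; PV = const ⇒ V₂ = 92.1 L, P₂ = 101 kPa.
W = nRT ln(V₂/V₁) = 1.94×8.314×579×ln(5.05) = 15100 J.
Work done on the gas = −W_by = -15100 J.

-15100 J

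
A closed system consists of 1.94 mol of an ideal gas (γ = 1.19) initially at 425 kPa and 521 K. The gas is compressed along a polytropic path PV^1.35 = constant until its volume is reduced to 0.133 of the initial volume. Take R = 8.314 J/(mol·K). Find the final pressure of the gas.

6470 kPa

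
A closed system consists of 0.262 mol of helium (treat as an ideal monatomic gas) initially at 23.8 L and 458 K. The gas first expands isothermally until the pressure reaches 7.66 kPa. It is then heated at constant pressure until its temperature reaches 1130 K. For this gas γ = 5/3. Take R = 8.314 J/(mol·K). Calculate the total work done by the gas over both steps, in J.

3160 J

P₁ = nRT₁/V₁ = 0.262×8.314×458/23.8 = 41.9 kPa.
Step 1 — Isothermal: T stays 458 K; PV = const ⇒ V₂ = 130 L, P₂ = 7.66 kPa.
ΔU = 0 (ideal gas, T constant).
W = nRT ln(V₂/V₁) = 0.262×8.314×458×ln(5.47) = 1700 J.
Q = ΔU + W = 1700 J.
State after step 1: P = 7.66 kPa, V = 130 L, T = 458 K.
Step 2 — Isobaric: P stays 7.66 kPa; V/T = const ⇒ T₂ = 1130 K, V₂ = 321 L.
W = PΔV = 7.66×(321−130) kPa·L = 1460 J.
ΔU = nCvΔT = 0.262×12.5×(1130−458) = 2200 J.
Q = ΔU + W = nCpΔT = 3660 J.
Net over both steps: W = 3160 J, Q = 5360 J, ΔU = 2200 J.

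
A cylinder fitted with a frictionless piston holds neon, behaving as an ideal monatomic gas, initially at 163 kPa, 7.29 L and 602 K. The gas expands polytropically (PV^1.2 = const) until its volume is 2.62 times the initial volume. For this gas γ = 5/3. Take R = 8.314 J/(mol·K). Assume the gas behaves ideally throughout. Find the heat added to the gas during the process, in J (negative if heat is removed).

729 J

n = P₁V₁/(RT₁) = 163×7.29/(8.314×602) = 0.237 mol.
Polytropic n=1.2: T₂ = T₁(V₁/V₂)^(n−1) = 602×(0.382)^0.20 = 497 K; P₂ = P₁(V₁/V₂)^n = 51.3 kPa.
W = (P₁V₁−P₂V₂)/(n−1) = (163×7.29−51.3×19.1)/0.20 = 1040 J.
ΔU = nCvΔT = 0.237×12.5×(497−602) = -312 J.
Q = ΔU + W = 729 J.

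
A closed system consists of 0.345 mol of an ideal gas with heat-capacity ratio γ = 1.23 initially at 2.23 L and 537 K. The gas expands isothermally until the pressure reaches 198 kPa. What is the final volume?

7.78 L

P₁ = nRT₁/V₁ = 0.345×8.314×537/2.23 = 691 kPa.
Isothermal: T stays 537 K; PV = const ⇒ V₂ = 7.78 L, P₂ = 198 kPa.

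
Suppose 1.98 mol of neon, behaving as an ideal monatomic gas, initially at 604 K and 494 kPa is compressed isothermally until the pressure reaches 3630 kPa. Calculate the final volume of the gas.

2.74 L

V₁ = nRT₁/P₁ = 1.98×8.314×604/494 = 20.1 L.
Isothermal: T stays 604 K; PV = const ⇒ V₂ = 2.74 L, P₂ = 3630 kPa.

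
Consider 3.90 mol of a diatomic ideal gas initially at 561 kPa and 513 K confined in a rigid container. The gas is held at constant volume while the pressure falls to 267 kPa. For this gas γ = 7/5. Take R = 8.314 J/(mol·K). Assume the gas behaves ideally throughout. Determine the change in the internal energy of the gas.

V₁ = nRT₁/P₁ = 3.90×8.314×513/561 = 29.7 L.
Isochoric: V stays 29.7 L; P/T = const ⇒ T₂ = 244 K, P₂ = 267 kPa.
For an ideal gas ΔU = nCvΔT with Cv = (5/2)R = 20.8 J/(mol·K).
ΔU = 3.90×20.8×(244−513) = -21800 J.

-21800 J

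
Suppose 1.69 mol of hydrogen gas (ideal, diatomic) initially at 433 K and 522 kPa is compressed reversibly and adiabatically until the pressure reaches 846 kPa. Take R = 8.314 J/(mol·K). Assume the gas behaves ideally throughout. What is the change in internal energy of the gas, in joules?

V₁ = nRT₁/P₁ = 1.69×8.314×433/522 = 11.7 L.
Adiabatic: T₂/T₁ = (P₂/P₁)^((γ−1)/γ) ⇒ T₂ = 433×(1.62)^0.286 = 497 K; V₂ = 8.26 L.
For an ideal gas ΔU = nCvΔT with Cv = (5/2)R = 20.8 J/(mol·K).
ΔU = 1.69×20.8×(497−433) = 2250 J.

2250 J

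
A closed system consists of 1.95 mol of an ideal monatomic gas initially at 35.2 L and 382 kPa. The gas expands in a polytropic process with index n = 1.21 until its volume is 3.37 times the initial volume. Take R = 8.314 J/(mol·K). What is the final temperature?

643 K

T₁ = P₁V₁/(nR) = 382×35.2/(1.95×8.314) = 829 K.
Polytropic n=1.21: T₂ = T₁(V₁/V₂)^(n−1) = 829×(0.297)^0.21 = 643 K; P₂ = P₁(V₁/V₂)^n = 87.8 kPa.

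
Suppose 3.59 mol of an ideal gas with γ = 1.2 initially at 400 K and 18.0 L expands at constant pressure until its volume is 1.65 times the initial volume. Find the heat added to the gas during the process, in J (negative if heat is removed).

P₁ = nRT₁/V₁ = 3.59×8.314×400/18.0 = 663 kPa.
Isobaric: P stays 663 kPa; V/T = const ⇒ T₂ = 660 K, V₂ = 29.7 L.
W = PΔV = 663×(29.7−18.0) kPa·L = 7760 J.
ΔU = nCvΔT = 3.59×41.6×(660−400) = 38800 J.
Q = ΔU + W = nCpΔT = 46600 J.

46600 J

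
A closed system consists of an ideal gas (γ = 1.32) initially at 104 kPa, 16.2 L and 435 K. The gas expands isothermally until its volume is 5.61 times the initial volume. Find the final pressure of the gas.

18.5 kPa

Isothermal: T stays 435 K; PV = const ⇒ V₂ = 90.9 L, P₂ = 18.5 kPa.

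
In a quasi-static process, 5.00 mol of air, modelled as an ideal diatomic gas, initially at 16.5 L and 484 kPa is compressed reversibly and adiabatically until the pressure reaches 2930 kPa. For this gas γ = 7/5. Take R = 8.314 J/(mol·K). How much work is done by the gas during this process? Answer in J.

T₁ = P₁V₁/(nR) = 484×16.5/(5.00×8.314) = 192 K.
Adiabatic: T₂/T₁ = (P₂/P₁)^((γ−1)/γ) ⇒ T₂ = 192×(6.05)^0.286 = 321 K; V₂ = 4.56 L.
ΔU = nCvΔT = 5.00×20.8×(321−192) = 13400 J.
Q = 0 for an adiabatic process, so W = −ΔU = -13400 J.

-13400 J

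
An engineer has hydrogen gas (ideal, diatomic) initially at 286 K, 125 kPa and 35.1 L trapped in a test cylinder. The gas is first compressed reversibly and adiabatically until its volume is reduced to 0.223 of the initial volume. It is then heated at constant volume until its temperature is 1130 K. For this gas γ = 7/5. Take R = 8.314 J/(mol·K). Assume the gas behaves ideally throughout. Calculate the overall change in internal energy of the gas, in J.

32400 J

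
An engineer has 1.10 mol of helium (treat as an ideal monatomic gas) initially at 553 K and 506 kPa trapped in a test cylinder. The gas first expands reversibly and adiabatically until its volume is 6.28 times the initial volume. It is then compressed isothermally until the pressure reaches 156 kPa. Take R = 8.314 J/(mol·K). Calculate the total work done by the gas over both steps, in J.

V₁ = nRT₁/P₁ = 1.10×8.314×553/506 = 9.99 L.
Step 1 — Adiabatic: TV^(γ−1) = const ⇒ T₂ = 553×(0.159)^0.667 = 162 K; PV^γ = const ⇒ P₂ = 23.7 kPa.
ΔU = nCvΔT = 1.10×12.5×(162−553) = -5360 J.
Q = 0 for an adiabatic process, so W = −ΔU = 5360 J.
State after step 1: P = 23.7 kPa, V = 62.8 L, T = 162 K.
Step 2 — Isothermal: T stays 162 K; PV = const ⇒ V₂ = 9.52 L, P₂ = 156 kPa.
ΔU = 0 (ideal gas, T constant).
W = nRT ln(V₂/V₁) = 1.10×8.314×162×ln(0.152) = -2800 J.
Q = ΔU + W = -2800 J.
Net over both steps: W = 2560 J, Q = -2800 J, ΔU = -5360 J.

2560 J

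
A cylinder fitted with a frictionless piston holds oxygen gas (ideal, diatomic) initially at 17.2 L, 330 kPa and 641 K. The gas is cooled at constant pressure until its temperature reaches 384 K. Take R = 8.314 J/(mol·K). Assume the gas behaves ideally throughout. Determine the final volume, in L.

10.3 L

Isobaric: P stays 330 kPa; V/T = const ⇒ T₂ = 384 K, V₂ = 10.3 L.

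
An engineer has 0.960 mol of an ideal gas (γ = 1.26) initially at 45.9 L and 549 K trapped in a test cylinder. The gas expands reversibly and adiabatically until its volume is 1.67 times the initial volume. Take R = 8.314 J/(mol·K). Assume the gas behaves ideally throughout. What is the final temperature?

P₁ = nRT₁/V₁ = 0.960×8.314×549/45.9 = 95.5 kPa.
Adiabatic: TV^(γ−1) = const ⇒ T₂ = 549×(0.599)^0.260 = 480 K; PV^γ = const ⇒ P₂ = 50.0 kPa.

480 K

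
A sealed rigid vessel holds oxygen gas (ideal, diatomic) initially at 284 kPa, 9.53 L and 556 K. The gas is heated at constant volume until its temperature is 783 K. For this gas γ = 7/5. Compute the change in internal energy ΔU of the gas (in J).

n = P₁V₁/(RT₁) = 284×9.53/(8.314×556) = 0.585 mol.
Isochoric: V stays 9.53 L; P/T = const ⇒ T₂ = 783 K, P₂ = 400 kPa.
For an ideal gas ΔU = nCvΔT with Cv = (5/2)R = 20.8 J/(mol·K).
ΔU = 0.585×20.8×(783−556) = 2760 J.

2760 J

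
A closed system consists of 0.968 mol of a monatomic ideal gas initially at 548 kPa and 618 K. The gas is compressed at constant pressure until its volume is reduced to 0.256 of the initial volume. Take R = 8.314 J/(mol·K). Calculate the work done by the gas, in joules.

V₁ = nRT₁/P₁ = 0.968×8.314×618/548 = 9.08 L.
Isobaric: P stays 548 kPa; V/T = const ⇒ T₂ = 158 K, V₂ = 2.32 L.
W = PΔV = 548×(2.32−9.08) kPa·L = -3700 J.

-3700 J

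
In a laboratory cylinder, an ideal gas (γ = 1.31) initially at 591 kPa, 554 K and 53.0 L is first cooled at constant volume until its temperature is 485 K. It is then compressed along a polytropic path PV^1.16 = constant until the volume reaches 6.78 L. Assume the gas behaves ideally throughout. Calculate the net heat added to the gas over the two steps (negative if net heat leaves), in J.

-44900 J

n = P₁V₁/(RT₁) = 591×53.0/(8.314×554) = 6.80 mol.
Step 1 — Isochoric: V stays 53.0 L; P/T = const ⇒ T₂ = 485 K, P₂ = 517 kPa.
W = 0 (no volume change).
ΔU = nCvΔT = 6.80×26.8×(485−554) = -12600 J.
Q = ΔU = -12600 J.
State after step 1: P = 517 kPa, V = 53.0 L, T = 485 K.
Step 2 — Polytropic n=1.16: T₂ = T₁(V₁/V₂)^(n−1) = 485×(7.82)^0.16 = 674 K; P₂ = P₁(V₁/V₂)^n = 5620 kPa.
W = (P₁V₁−P₂V₂)/(n−1) = (517×53.0−5620×6.78)/0.16 = -66800 J.
ΔU = nCvΔT = 6.80×26.8×(674−485) = 34500 J.
Q = ΔU + W = -32300 J.
Net over both steps: W = -66800 J, Q = -44900 J, ΔU = 21900 J.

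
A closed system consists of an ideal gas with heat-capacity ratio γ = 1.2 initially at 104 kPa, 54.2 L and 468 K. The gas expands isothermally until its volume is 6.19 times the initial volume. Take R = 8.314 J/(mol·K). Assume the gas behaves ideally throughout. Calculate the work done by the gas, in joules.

10300 J

n = P₁V₁/(RT₁) = 104×54.2/(8.314×468) = 1.45 mol.
Isothermal: T stays 468 K; PV = const ⇒ V₂ = 335 L, P₂ = 16.8 kPa.
W = nRT ln(V₂/V₁) = 1.45×8.314×468×ln(6.19) = 10300 J.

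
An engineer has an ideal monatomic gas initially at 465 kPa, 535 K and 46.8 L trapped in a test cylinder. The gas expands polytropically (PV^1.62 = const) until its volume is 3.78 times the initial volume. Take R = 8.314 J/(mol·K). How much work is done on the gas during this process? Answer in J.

-19700 J

n = P₁V₁/(RT₁) = 465×46.8/(8.314×535) = 4.89 mol.
Polytropic n=1.62: T₂ = T₁(V₁/V₂)^(n−1) = 535×(0.265)^0.62 = 235 K; P₂ = P₁(V₁/V₂)^n = 53.9 kPa.
W = (P₁V₁−P₂V₂)/(n−1) = (465×46.8−53.9×177)/0.62 = 19700 J.
Work done on the gas = −W_by = -19700 J.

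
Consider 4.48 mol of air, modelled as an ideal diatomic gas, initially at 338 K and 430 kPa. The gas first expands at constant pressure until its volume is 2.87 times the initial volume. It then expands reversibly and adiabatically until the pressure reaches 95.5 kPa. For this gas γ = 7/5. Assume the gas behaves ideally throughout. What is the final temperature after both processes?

V₁ = nRT₁/P₁ = 4.48×8.314×338/430 = 29.3 L.
Step 1 — Isobaric: P stays 430 kPa; V/T = const ⇒ T₂ = 970 K, V₂ = 84.0 L.
W = PΔV = 430×(84.0−29.3) kPa·L = 23500 J.
ΔU = nCvΔT = 4.48×20.8×(970−338) = 58900 J.
Q = ΔU + W = nCpΔT = 82400 J.
State after step 1: P = 430 kPa, V = 84.0 L, T = 970 K.
Step 2 — Adiabatic: T₂/T₁ = (P₂/P₁)^((γ−1)/γ) ⇒ T₂ = 970×(0.222)^0.286 = 631 K; V₂ = 246 L.
ΔU = nCvΔT = 4.48×20.8×(631−970) = -31600 J.
Q = 0 for an adiabatic process, so W = −ΔU = 31600 J.
Net over both steps: W = 55100 J, Q = 82400 J, ΔU = 27300 J.

631 K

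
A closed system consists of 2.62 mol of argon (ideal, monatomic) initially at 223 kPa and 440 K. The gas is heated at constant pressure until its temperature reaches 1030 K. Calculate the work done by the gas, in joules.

12900 J

V₁ = nRT₁/P₁ = 2.62×8.314×440/223 = 43.0 L.
Isobaric: P stays 223 kPa; V/T = const ⇒ T₂ = 1030 K, V₂ = 101 L.
W = PΔV = 223×(101−43.0) kPa·L = 12900 J.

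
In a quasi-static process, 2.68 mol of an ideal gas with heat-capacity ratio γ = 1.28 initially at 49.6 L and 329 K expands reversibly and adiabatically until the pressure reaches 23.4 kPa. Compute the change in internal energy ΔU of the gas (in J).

P₁ = nRT₁/V₁ = 2.68×8.314×329/49.6 = 148 kPa.
Adiabatic: T₂/T₁ = (P₂/P₁)^((γ−1)/γ) ⇒ T₂ = 329×(0.158)^0.219 = 220 K; V₂ = 209 L.
For an ideal gas ΔU = nCvΔT with Cv = R/(γ−1) = 29.7 J/(mol·K).
ΔU = 2.68×29.7×(220−329) = -8690 J.

-8690 J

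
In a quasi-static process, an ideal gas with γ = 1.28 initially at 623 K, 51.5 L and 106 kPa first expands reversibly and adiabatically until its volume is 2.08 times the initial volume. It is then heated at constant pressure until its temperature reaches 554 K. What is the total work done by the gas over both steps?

n = P₁V₁/(RT₁) = 106×51.5/(8.314×623) = 1.05 mol.
Step 1 — Adiabatic: TV^(γ−1) = const ⇒ T₂ = 623×(0.481)^0.280 = 507 K; PV^γ = const ⇒ P₂ = 41.5 kPa.
ΔU = nCvΔT = 1.05×29.7×(507−623) = -3610 J.
Q = 0 for an adiabatic process, so W = −ΔU = 3610 J.
State after step 1: P = 41.5 kPa, V = 107 L, T = 507 K.
Step 2 — Isobaric: P stays 41.5 kPa; V/T = const ⇒ T₂ = 554 K, V₂ = 117 L.
W = PΔV = 41.5×(117−107) kPa·L = 408 J.
ΔU = nCvΔT = 1.05×29.7×(554−507) = 1460 J.
Q = ΔU + W = nCpΔT = 1860 J.
Net over both steps: W = 4020 J, Q = 1860 J, ΔU = -2160 J.

4020 J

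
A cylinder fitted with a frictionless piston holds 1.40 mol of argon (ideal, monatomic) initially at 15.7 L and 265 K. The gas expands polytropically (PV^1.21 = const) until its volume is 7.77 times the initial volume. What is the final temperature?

P₁ = nRT₁/V₁ = 1.40×8.314×265/15.7 = 196 kPa.
Polytropic n=1.21: T₂ = T₁(V₁/V₂)^(n−1) = 265×(0.129)^0.21 = 172 K; P₂ = P₁(V₁/V₂)^n = 16.4 kPa.

172 K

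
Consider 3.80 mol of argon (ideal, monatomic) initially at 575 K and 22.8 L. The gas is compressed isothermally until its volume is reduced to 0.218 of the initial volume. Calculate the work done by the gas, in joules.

P₁ = nRT₁/V₁ = 3.80×8.314×575/22.8 = 797 kPa.
Isothermal: T stays 575 K; PV = const ⇒ V₂ = 4.97 L, P₂ = 3650 kPa.
W = nRT ln(V₂/V₁) = 3.80×8.314×575×ln(0.218) = -27700 J.

-27700 J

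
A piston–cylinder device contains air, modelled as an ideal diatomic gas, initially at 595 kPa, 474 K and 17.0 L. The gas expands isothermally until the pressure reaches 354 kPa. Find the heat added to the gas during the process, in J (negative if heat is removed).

5250 J

n = P₁V₁/(RT₁) = 595×17.0/(8.314×474) = 2.57 mol.
Isothermal: T stays 474 K; PV = const ⇒ V₂ = 28.6 L, P₂ = 354 kPa.
ΔU = 0 (ideal gas, T constant).
W = nRT ln(V₂/V₁) = 2.57×8.314×474×ln(1.68) = 5250 J.
Q = ΔU + W = 5250 J.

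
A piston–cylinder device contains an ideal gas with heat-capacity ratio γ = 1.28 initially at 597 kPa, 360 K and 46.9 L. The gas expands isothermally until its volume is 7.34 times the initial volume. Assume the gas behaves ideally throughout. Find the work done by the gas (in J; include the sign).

55800 J

n = P₁V₁/(RT₁) = 597×46.9/(8.314×360) = 9.35 mol.
Isothermal: T stays 360 K; PV = const ⇒ V₂ = 344 L, P₂ = 81.3 kPa.
W = nRT ln(V₂/V₁) = 9.35×8.314×360×ln(7.34) = 55800 J.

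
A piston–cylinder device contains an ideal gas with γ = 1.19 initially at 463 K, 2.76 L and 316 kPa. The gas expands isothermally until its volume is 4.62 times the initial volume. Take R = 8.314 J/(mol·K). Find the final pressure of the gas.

Isothermal: T stays 463 K; PV = const ⇒ V₂ = 12.8 L, P₂ = 68.4 kPa.

68.4 kPa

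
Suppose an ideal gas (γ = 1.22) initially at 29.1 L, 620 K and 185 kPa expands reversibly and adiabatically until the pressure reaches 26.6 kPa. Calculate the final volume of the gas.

Adiabatic: T₂/T₁ = (P₂/P₁)^((γ−1)/γ) ⇒ T₂ = 620×(0.144)^0.180 = 437 K; V₂ = 143 L.

143 L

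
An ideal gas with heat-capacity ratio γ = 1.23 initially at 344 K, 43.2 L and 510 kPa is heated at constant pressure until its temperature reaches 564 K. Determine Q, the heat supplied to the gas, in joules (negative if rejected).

n = P₁V₁/(RT₁) = 510×43.2/(8.314×344) = 7.70 mol.
Isobaric: P stays 510 kPa; V/T = const ⇒ T₂ = 564 K, V₂ = 70.8 L.
W = PΔV = 510×(70.8−43.2) kPa·L = 14100 J.
ΔU = nCvΔT = 7.70×36.1×(564−344) = 61300 J.
Q = ΔU + W = nCpΔT = 75400 J.

75400 J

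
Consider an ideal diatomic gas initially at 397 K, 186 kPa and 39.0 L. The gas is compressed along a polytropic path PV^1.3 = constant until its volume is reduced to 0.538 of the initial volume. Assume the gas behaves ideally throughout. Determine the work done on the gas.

n = P₁V₁/(RT₁) = 186×39.0/(8.314×397) = 2.20 mol.
Polytropic n=1.3: T₂ = T₁(V₁/V₂)^(n−1) = 397×(1.86)^0.30 = 478 K; P₂ = P₁(V₁/V₂)^n = 416 kPa.
W = (P₁V₁−P₂V₂)/(n−1) = (186×39.0−416×21.0)/0.30 = -4940 J.
Work done on the gas = −W_by = 4940 J.

4940 J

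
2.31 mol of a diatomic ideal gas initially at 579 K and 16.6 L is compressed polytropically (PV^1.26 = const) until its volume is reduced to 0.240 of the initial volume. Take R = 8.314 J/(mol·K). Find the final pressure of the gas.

4050 kPa

P₁ = nRT₁/V₁ = 2.31×8.314×579/16.6 = 670 kPa.
Polytropic n=1.26: T₂ = T₁(V₁/V₂)^(n−1) = 579×(4.17)^0.26 = 839 K; P₂ = P₁(V₁/V₂)^n = 4050 kPa.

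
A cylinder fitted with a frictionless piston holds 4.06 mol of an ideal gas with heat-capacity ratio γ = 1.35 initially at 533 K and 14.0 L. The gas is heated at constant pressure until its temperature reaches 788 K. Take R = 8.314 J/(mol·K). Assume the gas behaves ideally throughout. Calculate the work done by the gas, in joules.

8610 J

P₁ = nRT₁/V₁ = 4.06×8.314×533/14.0 = 1290 kPa.
Isobaric: P stays 1290 kPa; V/T = const ⇒ T₂ = 788 K, V₂ = 20.7 L.
W = PΔV = 1290×(20.7−14.0) kPa·L = 8610 J.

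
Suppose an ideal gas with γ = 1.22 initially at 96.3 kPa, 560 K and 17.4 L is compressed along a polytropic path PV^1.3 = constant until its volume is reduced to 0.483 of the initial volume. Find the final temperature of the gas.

697 K

Polytropic n=1.3: T₂ = T₁(V₁/V₂)^(n−1) = 560×(2.07)^0.30 = 697 K; P₂ = P₁(V₁/V₂)^n = 248 kPa.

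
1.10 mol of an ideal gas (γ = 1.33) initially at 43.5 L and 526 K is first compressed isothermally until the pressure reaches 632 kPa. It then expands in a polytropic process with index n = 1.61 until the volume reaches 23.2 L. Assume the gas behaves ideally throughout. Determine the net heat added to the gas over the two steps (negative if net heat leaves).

P₁ = nRT₁/V₁ = 1.10×8.314×526/43.5 = 111 kPa.
Step 1 — Isothermal: T stays 526 K; PV = const ⇒ V₂ = 7.61 L, P₂ = 632 kPa.
ΔU = 0 (ideal gas, T constant).
W = nRT ln(V₂/V₁) = 1.10×8.314×526×ln(0.175) = -8390 J.
Q = ΔU + W = -8390 J.
State after step 1: P = 632 kPa, V = 7.61 L, T = 526 K.
Step 2 — Polytropic n=1.61: T₂ = T₁(V₁/V₂)^(n−1) = 526×(0.328)^0.61 = 267 K; P₂ = P₁(V₁/V₂)^n = 105 kPa.
W = (P₁V₁−P₂V₂)/(n−1) = (632×7.61−105×23.2)/0.61 = 3890 J.
ΔU = nCvΔT = 1.10×25.2×(267−526) = -7190 J.
Q = ΔU + W = -3300 J.
Net over both steps: W = -4490 J, Q = -11700 J, ΔU = -7190 J.

-11700 J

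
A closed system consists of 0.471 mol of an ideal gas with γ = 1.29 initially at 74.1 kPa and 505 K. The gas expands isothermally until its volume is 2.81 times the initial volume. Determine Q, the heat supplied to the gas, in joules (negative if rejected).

2040 J

V₁ = nRT₁/P₁ = 0.471×8.314×505/74.1 = 26.7 L.
Isothermal: T stays 505 K; PV = const ⇒ V₂ = 75.0 L, P₂ = 26.4 kPa.
ΔU = 0 (ideal gas, T constant).
W = nRT ln(V₂/V₁) = 0.471×8.314×505×ln(2.81) = 2040 J.
Q = ΔU + W = 2040 J.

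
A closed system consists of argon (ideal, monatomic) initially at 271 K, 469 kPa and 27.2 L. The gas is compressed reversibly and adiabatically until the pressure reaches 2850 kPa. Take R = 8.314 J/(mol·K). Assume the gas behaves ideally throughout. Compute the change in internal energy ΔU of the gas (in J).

20200 J

n = P₁V₁/(RT₁) = 469×27.2/(8.314×271) = 5.66 mol.
Adiabatic: T₂/T₁ = (P₂/P₁)^((γ−1)/γ) ⇒ T₂ = 271×(6.08)^0.400 = 558 K; V₂ = 9.21 L.
For an ideal gas ΔU = nCvΔT with Cv = (3/2)R = 12.5 J/(mol·K).
ΔU = 5.66×12.5×(558−271) = 20200 J.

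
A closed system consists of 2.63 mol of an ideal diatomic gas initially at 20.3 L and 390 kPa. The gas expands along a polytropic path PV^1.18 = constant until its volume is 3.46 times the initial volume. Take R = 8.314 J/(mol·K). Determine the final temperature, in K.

T₁ = P₁V₁/(nR) = 390×20.3/(2.63×8.314) = 362 K.
Polytropic n=1.18: T₂ = T₁(V₁/V₂)^(n−1) = 362×(0.289)^0.18 = 290 K; P₂ = P₁(V₁/V₂)^n = 90.1 kPa.

290 K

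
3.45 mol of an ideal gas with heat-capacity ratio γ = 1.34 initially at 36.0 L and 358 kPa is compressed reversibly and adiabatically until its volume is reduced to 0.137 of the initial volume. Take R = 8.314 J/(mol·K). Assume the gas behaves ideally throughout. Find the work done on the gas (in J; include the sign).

T₁ = P₁V₁/(nR) = 358×36.0/(3.45×8.314) = 449 K.
Adiabatic: TV^(γ−1) = const ⇒ T₂ = 449×(7.30)^0.340 = 883 K; PV^γ = const ⇒ P₂ = 5140 kPa.
ΔU = nCvΔT = 3.45×24.5×(883−449) = 36600 J.
Q = 0 for an adiabatic process, so W = −ΔU = -36600 J.
Work done on the gas = −W_by = 36600 J.

36600 J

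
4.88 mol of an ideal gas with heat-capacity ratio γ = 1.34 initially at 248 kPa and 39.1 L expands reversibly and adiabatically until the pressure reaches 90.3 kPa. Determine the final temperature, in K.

185 K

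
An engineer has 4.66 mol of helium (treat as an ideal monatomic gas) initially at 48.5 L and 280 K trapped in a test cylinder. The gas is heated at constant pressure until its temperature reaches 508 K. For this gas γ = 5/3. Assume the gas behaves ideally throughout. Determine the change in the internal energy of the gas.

13300 J

P₁ = nRT₁/V₁ = 4.66×8.314×280/48.5 = 224 kPa.
Isobaric: P stays 224 kPa; V/T = const ⇒ T₂ = 508 K, V₂ = 88.0 L.
For an ideal gas ΔU = nCvΔT with Cv = (3/2)R = 12.5 J/(mol·K).
ΔU = 4.66×12.5×(508−280) = 13300 J.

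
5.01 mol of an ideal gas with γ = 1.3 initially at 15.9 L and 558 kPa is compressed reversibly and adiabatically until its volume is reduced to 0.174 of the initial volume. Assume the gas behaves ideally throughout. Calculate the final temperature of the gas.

T₁ = P₁V₁/(nR) = 558×15.9/(5.01×8.314) = 213 K.
Adiabatic: TV^(γ−1) = const ⇒ T₂ = 213×(5.75)^0.300 = 360 K; PV^γ = const ⇒ P₂ = 5420 kPa.

360 K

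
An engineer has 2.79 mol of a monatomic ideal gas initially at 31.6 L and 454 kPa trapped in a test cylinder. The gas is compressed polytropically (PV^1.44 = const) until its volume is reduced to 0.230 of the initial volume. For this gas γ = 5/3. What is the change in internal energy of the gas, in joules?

T₁ = P₁V₁/(nR) = 454×31.6/(2.79×8.314) = 618 K.
Polytropic n=1.44: T₂ = T₁(V₁/V₂)^(n−1) = 618×(4.35)^0.44 = 1180 K; P₂ = P₁(V₁/V₂)^n = 3770 kPa.
For an ideal gas ΔU = nCvΔT with Cv = (3/2)R = 12.5 J/(mol·K).
ΔU = 2.79×12.5×(1180−618) = 19600 J.

19600 J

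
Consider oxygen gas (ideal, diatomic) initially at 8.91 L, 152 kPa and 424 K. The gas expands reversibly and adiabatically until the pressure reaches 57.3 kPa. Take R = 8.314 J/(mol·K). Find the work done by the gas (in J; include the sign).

824 J

n = P₁V₁/(RT₁) = 152×8.91/(8.314×424) = 0.384 mol.
Adiabatic: T₂/T₁ = (P₂/P₁)^((γ−1)/γ) ⇒ T₂ = 424×(0.377)^0.286 = 321 K; V₂ = 17.9 L.
ΔU = nCvΔT = 0.384×20.8×(321−424) = -824 J.
Q = 0 for an adiabatic process, so W = −ΔU = 824 J.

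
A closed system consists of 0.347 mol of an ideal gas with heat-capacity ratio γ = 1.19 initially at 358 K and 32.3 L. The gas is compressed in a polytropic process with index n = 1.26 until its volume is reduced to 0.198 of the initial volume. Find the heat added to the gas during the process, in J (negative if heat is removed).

766 J

P₁ = nRT₁/V₁ = 0.347×8.314×358/32.3 = 32.0 kPa.
Polytropic n=1.26: T₂ = T₁(V₁/V₂)^(n−1) = 358×(5.05)^0.26 = 545 K; P₂ = P₁(V₁/V₂)^n = 246 kPa.
W = (P₁V₁−P₂V₂)/(n−1) = (32.0×32.3−246×6.40)/0.26 = -2080 J.
ΔU = nCvΔT = 0.347×43.8×(545−358) = 2850 J.
Q = ΔU + W = 766 J.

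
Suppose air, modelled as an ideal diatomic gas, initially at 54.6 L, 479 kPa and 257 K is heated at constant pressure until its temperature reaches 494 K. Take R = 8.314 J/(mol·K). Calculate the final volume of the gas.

Isobaric: P stays 479 kPa; V/T = const ⇒ T₂ = 494 K, V₂ = 105 L.

105 L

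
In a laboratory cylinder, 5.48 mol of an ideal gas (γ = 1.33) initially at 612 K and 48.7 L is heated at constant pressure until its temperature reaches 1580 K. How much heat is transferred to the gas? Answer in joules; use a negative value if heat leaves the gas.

178000 J

P₁ = nRT₁/V₁ = 5.48×8.314×612/48.7 = 573 kPa.
Isobaric: P stays 573 kPa; V/T = const ⇒ T₂ = 1580 K, V₂ = 126 L.
W = PΔV = 573×(126−48.7) kPa·L = 44100 J.
ΔU = nCvΔT = 5.48×25.2×(1580−612) = 134000 J.
Q = ΔU + W = nCpΔT = 178000 J.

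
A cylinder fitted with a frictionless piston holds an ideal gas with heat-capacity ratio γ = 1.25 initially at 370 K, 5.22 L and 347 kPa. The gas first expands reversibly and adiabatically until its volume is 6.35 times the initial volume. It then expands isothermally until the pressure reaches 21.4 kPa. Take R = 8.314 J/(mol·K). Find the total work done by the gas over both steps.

n = P₁V₁/(RT₁) = 347×5.22/(8.314×370) = 0.589 mol.
Step 1 — Adiabatic: TV^(γ−1) = const ⇒ T₂ = 370×(0.157)^0.250 = 233 K; PV^γ = const ⇒ P₂ = 34.4 kPa.
ΔU = nCvΔT = 0.589×33.3×(233−370) = -2680 J.
Q = 0 for an adiabatic process, so W = −ΔU = 2680 J.
State after step 1: P = 34.4 kPa, V = 33.1 L, T = 233 K.
Step 2 — Isothermal: T stays 233 K; PV = const ⇒ V₂ = 53.3 L, P₂ = 21.4 kPa.
ΔU = 0 (ideal gas, T constant).
W = nRT ln(V₂/V₁) = 0.589×8.314×233×ln(1.61) = 542 J.
Q = ΔU + W = 542 J.
Net over both steps: W = 3220 J, Q = 542 J, ΔU = -2680 J.

3220 J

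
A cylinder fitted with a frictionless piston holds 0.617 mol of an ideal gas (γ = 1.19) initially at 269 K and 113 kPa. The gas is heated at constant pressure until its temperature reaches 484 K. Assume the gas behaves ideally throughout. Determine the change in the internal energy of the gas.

5800 J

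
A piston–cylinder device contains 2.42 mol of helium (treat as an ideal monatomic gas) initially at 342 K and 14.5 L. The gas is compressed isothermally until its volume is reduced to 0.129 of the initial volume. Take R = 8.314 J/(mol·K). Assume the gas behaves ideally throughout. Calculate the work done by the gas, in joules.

-14100 J

P₁ = nRT₁/V₁ = 2.42×8.314×342/14.5 = 475 kPa.
Isothermal: T stays 342 K; PV = const ⇒ V₂ = 1.87 L, P₂ = 3680 kPa.
W = nRT ln(V₂/V₁) = 2.42×8.314×342×ln(0.129) = -14100 J.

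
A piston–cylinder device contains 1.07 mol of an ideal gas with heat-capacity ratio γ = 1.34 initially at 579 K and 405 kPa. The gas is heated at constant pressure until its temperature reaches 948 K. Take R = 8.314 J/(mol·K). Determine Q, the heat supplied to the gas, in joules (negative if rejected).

V₁ = nRT₁/P₁ = 1.07×8.314×579/405 = 12.7 L.
Isobaric: P stays 405 kPa; V/T = const ⇒ T₂ = 948 K, V₂ = 20.8 L.
W = PΔV = 405×(20.8−12.7) kPa·L = 3280 J.
ΔU = nCvΔT = 1.07×24.5×(948−579) = 9650 J.
Q = ΔU + W = nCpΔT = 12900 J.

12900 J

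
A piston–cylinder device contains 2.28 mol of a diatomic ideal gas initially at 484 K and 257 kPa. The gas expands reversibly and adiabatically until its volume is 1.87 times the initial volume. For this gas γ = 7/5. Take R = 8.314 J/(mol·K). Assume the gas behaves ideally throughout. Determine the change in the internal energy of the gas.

V₁ = nRT₁/P₁ = 2.28×8.314×484/257 = 35.7 L.
Adiabatic: TV^(γ−1) = const ⇒ T₂ = 484×(0.535)^0.400 = 377 K; PV^γ = const ⇒ P₂ = 107 kPa.
For an ideal gas ΔU = nCvΔT with Cv = (5/2)R = 20.8 J/(mol·K).
ΔU = 2.28×20.8×(377−484) = -5080 J.

-5080 J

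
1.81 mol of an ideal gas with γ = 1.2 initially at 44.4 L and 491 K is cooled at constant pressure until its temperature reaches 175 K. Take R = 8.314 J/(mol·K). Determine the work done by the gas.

P₁ = nRT₁/V₁ = 1.81×8.314×491/44.4 = 166 kPa.
Isobaric: P stays 166 kPa; V/T = const ⇒ T₂ = 175 K, V₂ = 15.8 L.
W = PΔV = 166×(15.8−44.4) kPa·L = -4760 J.

-4760 J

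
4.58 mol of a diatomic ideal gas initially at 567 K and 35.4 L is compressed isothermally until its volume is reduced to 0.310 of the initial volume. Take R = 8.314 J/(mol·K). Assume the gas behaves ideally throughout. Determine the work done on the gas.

P₁ = nRT₁/V₁ = 4.58×8.314×567/35.4 = 610 kPa.
Isothermal: T stays 567 K; PV = const ⇒ V₂ = 11.0 L, P₂ = 1970 kPa.
W = nRT ln(V₂/V₁) = 4.58×8.314×567×ln(0.310) = -25300 J.
Work done on the gas = −W_by = 25300 J.

25300 J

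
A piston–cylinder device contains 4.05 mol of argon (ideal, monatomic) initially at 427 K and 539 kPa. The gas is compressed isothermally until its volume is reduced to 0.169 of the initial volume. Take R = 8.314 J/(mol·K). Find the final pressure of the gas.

3190 kPa

V₁ = nRT₁/P₁ = 4.05×8.314×427/539 = 26.7 L.
Isothermal: T stays 427 K; PV = const ⇒ V₂ = 4.51 L, P₂ = 3190 kPa.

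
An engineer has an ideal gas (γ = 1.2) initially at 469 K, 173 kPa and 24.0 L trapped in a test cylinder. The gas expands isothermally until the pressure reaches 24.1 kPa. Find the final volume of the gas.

172 L

Isothermal: T stays 469 K; PV = const ⇒ V₂ = 172 L, P₂ = 24.1 kPa.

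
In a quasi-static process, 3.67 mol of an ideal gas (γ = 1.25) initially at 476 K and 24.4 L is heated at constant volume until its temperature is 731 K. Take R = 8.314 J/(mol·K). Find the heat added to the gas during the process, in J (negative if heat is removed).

31100 J

P₁ = nRT₁/V₁ = 3.67×8.314×476/24.4 = 595 kPa.
Isochoric: V stays 24.4 L; P/T = const ⇒ T₂ = 731 K, P₂ = 914 kPa.
W = 0 (no volume change).
ΔU = nCvΔT = 3.67×33.3×(731−476) = 31100 J.
Q = ΔU = 31100 J.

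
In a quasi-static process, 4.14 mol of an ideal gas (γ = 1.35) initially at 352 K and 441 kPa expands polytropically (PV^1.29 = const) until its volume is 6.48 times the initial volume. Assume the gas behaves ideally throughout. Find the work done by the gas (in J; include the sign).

V₁ = nRT₁/P₁ = 4.14×8.314×352/441 = 27.5 L.
Polytropic n=1.29: T₂ = T₁(V₁/V₂)^(n−1) = 352×(0.154)^0.29 = 205 K; P₂ = P₁(V₁/V₂)^n = 39.6 kPa.
W = (P₁V₁−P₂V₂)/(n−1) = (441×27.5−39.6×178)/0.29 = 17500 J.

17500 J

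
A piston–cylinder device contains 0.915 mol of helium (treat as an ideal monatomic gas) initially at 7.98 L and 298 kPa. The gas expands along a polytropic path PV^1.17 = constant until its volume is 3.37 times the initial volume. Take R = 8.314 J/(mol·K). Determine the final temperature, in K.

T₁ = P₁V₁/(nR) = 298×7.98/(0.915×8.314) = 313 K.
Polytropic n=1.17: T₂ = T₁(V₁/V₂)^(n−1) = 313×(0.297)^0.17 = 254 K; P₂ = P₁(V₁/V₂)^n = 71.9 kPa.

254 K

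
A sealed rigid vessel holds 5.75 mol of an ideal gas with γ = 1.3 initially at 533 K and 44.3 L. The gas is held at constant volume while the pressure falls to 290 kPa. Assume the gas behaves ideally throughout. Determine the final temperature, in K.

P₁ = nRT₁/V₁ = 5.75×8.314×533/44.3 = 575 kPa.
Isochoric: V stays 44.3 L; P/T = const ⇒ T₂ = 269 K, P₂ = 290 kPa.

269 K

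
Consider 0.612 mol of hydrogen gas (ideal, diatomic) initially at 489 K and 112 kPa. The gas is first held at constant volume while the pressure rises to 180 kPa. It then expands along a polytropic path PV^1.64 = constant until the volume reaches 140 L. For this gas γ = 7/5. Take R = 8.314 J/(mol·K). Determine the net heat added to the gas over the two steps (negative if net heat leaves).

V₁ = nRT₁/P₁ = 0.612×8.314×489/112 = 22.2 L.
Step 1 — Isochoric: V stays 22.2 L; P/T = const ⇒ T₂ = 786 K, P₂ = 180 kPa.
W = 0 (no volume change).
ΔU = nCvΔT = 0.612×20.8×(786−489) = 3780 J.
Q = ΔU = 3780 J.
State after step 1: P = 180 kPa, V = 22.2 L, T = 786 K.
Step 2 — Polytropic n=1.64: T₂ = T₁(V₁/V₂)^(n−1) = 786×(0.159)^0.64 = 242 K; P₂ = P₁(V₁/V₂)^n = 8.79 kPa.
W = (P₁V₁−P₂V₂)/(n−1) = (180×22.2−8.79×140)/0.64 = 4320 J.
ΔU = nCvΔT = 0.612×20.8×(242−786) = -6920 J.
Q = ΔU + W = -2590 J.
Net over both steps: W = 4320 J, Q = 1180 J, ΔU = -3140 J.

1180 J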